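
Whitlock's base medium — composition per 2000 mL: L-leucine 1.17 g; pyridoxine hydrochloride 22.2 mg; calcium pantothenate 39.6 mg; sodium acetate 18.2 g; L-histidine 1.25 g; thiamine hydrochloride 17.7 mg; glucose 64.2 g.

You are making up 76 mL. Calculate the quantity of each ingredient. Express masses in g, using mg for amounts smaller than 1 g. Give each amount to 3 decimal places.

Ratio of target to recipe volume: 76 / 2000 = 0.038.
L-leucine: 1.17 g × (76 mL / 2000 mL) = 0.04446 g = 44.460 mg
pyridoxine hydrochloride: 22.2 mg × (76 mL / 2000 mL) = 0.844 mg
calcium pantothenate: 39.6 mg × (76 mL / 2000 mL) = 1.505 mg
sodium acetate: 18.2 g × (76 mL / 2000 mL) = 0.6916 g = 691.600 mg
L-histidine: 1.25 g × (76 mL / 2000 mL) = 0.0475 g = 47.500 mg
thiamine hydrochloride: 17.7 mg × (76 mL / 2000 mL) = 0.673 mg
glucose: 64.2 g × (76 mL / 2000 mL) = 2.440 g

L-leucine 44.460 mg; pyridoxine hydrochloride 0.844 mg; calcium pantothenate 1.505 mg; sodium acetate 691.600 mg; L-histidine 47.500 mg; thiamine hydrochloride 0.673 mg; glucose 2.440 g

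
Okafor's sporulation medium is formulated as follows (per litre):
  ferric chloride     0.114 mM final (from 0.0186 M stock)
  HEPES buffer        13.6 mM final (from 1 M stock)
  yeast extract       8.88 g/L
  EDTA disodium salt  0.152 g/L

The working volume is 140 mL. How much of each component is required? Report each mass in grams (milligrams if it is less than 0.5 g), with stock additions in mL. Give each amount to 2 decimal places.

ferric chloride 0.86 mL; HEPES buffer 1.90 mL; yeast extract 1.24 g; EDTA disodium salt 21.28 mg

Scale factor relative to 1 L: 0.14.
ferric chloride: dilute stock: 0.114 mM × 140 mL ÷ 18.6 mM = 0.86 mL
HEPES buffer: C1V1 = C2V2 → 13.6 mM × 140 mL ÷ 1000 mM = 1.90 mL
yeast extract: 8.88 g/L × 0.14 L = 1.24 g
EDTA disodium salt: 0.152 g/L × 0.14 L = 0.02128 g = 21.28 mg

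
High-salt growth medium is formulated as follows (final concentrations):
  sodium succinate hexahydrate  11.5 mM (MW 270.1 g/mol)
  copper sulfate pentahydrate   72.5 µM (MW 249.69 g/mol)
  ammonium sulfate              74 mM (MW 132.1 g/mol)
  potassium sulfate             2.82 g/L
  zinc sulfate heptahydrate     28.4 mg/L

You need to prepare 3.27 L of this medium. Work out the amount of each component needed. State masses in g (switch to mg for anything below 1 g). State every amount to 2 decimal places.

sodium succinate hexahydrate 10.16 g; copper sulfate pentahydrate 59.20 mg; ammonium sulfate 31.97 g; potassium sulfate 9.22 g; zinc sulfate heptahydrate 92.87 mg

Working volume: 3.27 L.
sodium succinate hexahydrate: 11.5 mmol/L × 270.1 g/mol × 3.27 L ÷ 1000 = 10.16 g
copper sulfate pentahydrate: 72.5 µmol/L × 249.69 g/mol × 3.27 L ÷ 1000 = 59.20 mg
ammonium sulfate: 74 mmol/L × 132.1 g/mol × 3.27 L ÷ 1000 = 31.97 g
potassium sulfate: 2.82 g/L × 3.27 L = 9.22 g
zinc sulfate heptahydrate: 28.4 mg/L × 3.27 L = 92.87 mg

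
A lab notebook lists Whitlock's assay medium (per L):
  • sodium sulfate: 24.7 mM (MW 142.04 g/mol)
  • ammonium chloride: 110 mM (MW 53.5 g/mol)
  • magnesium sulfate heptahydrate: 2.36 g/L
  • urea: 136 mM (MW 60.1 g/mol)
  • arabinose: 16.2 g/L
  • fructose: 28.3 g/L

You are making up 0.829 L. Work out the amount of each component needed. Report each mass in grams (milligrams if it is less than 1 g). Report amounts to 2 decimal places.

sodium sulfate 2.91 g; ammonium chloride 4.88 g; magnesium sulfate heptahydrate 1.96 g; urea 6.78 g; arabinose 13.43 g; fructose 23.46 g

Scale factor relative to 1 L: 0.829.
sodium sulfate: 24.7 mmol/L × 142.04 g/mol × 0.829 L ÷ 1000 = 2.91 g
ammonium chloride: 110 mmol/L × 53.5 g/mol × 0.829 L ÷ 1000 = 4.88 g
magnesium sulfate heptahydrate: 2.36 g/L × 0.829 L = 1.96 g
urea: 136 mmol/L × 60.1 g/mol × 0.829 L ÷ 1000 = 6.78 g
arabinose: 16.2 g/L × 0.829 L = 13.43 g
fructose: 28.3 g/L × 0.829 L = 23.46 g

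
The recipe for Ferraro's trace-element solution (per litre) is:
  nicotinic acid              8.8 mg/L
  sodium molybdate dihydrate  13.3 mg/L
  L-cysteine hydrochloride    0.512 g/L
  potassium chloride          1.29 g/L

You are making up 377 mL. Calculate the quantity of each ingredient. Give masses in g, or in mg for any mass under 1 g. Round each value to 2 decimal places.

nicotinic acid 3.32 mg; sodium molybdate dihydrate 5.01 mg; L-cysteine hydrochloride 193.02 mg; potassium chloride 486.33 mg

Scale factor relative to 1 L: 0.377.
nicotinic acid: 8.8 mg/L × 0.377 L = 3.32 mg
sodium molybdate dihydrate: 13.3 mg/L × 0.377 L = 5.01 mg
L-cysteine hydrochloride: 0.512 g/L × 0.377 L = 0.193024 g = 193.02 mg
potassium chloride: 1.29 g/L × 0.377 L = 0.48633 g = 486.33 mg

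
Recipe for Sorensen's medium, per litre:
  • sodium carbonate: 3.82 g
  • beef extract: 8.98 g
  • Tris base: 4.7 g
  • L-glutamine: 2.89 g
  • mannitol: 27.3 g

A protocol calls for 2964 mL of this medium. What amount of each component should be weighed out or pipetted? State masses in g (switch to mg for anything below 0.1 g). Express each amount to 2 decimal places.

sodium carbonate 11.32 g; beef extract 26.62 g; Tris base 13.93 g; L-glutamine 8.57 g; mannitol 80.92 g

Scale factor = 2964 mL / 1000 mL = 2.964.
sodium carbonate: 3.82 g × (2964 mL / 1000 mL) = 11.32 g
beef extract: 8.98 g × (2964 mL / 1000 mL) = 26.62 g
Tris base: 4.7 g × (2964 mL / 1000 mL) = 13.93 g
L-glutamine: 2.89 g × (2964 mL / 1000 mL) = 8.57 g
mannitol: 27.3 g × (2964 mL / 1000 mL) = 80.92 g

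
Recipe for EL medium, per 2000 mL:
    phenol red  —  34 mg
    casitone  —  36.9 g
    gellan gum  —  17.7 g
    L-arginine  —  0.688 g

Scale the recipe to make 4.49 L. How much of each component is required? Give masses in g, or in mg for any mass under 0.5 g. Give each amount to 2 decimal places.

Scale factor = 4490 mL / 2000 mL = 2.245.
phenol red: 34 mg × (4490 mL / 2000 mL) = 76.33 mg
casitone: 36.9 g × (4490 mL / 2000 mL) = 82.84 g
gellan gum: 17.7 g × (4490 mL / 2000 mL) = 39.74 g
L-arginine: 0.688 g × (4490 mL / 2000 mL) = 1.54 g

phenol red 76.33 mg; casitone 82.84 g; gellan gum 39.74 g; L-arginine 1.54 g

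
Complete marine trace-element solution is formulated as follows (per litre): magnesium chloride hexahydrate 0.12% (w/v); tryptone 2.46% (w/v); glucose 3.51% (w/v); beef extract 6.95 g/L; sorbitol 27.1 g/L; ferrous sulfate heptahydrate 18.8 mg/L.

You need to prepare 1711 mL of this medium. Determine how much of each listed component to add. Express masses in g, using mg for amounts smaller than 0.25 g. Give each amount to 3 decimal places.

Scale factor relative to 1 L: 1.711.
magnesium chloride hexahydrate: 0.12 g per 100 mL × 1711 mL ÷ 100 = 2.053 g
tryptone: 2.46 g per 100 mL × 1711 mL ÷ 100 = 42.091 g
glucose: 3.51% w/v = 35.1 g/L → 35.1 × 1.711 L = 60.056 g
beef extract: 6.95 g/L × 1.711 L = 11.891 g
sorbitol: 27.1 g/L × 1.711 L = 46.368 g
ferrous sulfate heptahydrate: 18.8 mg/L × 1.711 L = 32.167 mg

magnesium chloride hexahydrate 2.053 g; tryptone 42.091 g; glucose 60.056 g; beef extract 11.891 g; sorbitol 46.368 g; ferrous sulfate heptahydrate 32.167 mg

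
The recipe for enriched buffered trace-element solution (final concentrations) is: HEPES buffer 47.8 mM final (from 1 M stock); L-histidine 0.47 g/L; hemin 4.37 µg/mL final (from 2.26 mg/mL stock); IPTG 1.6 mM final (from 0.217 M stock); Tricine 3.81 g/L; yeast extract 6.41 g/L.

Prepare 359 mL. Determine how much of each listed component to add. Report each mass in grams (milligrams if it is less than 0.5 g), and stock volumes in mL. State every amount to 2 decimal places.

Scale factor relative to 1 L: 0.359.
HEPES buffer: dilute stock: 47.8 mM × 359 mL ÷ 1000 mM = 17.16 mL
L-histidine: 0.47 g/L × 0.359 L = 0.16873 g = 168.73 mg
hemin: C1V1 = C2V2 → 4.37 µg/mL × 359 mL ÷ 2260 µg/mL = 0.69 mL
IPTG: dilute stock: 1.6 mM × 359 mL ÷ 217 mM = 2.65 mL
Tricine: 3.81 g/L × 0.359 L = 1.37 g
yeast extract: 6.41 g/L × 0.359 L = 2.30 g

HEPES buffer 17.16 mL; L-histidine 168.73 mg; hemin 0.69 mL; IPTG 2.65 mL; Tricine 1.37 g; yeast extract 2.30 g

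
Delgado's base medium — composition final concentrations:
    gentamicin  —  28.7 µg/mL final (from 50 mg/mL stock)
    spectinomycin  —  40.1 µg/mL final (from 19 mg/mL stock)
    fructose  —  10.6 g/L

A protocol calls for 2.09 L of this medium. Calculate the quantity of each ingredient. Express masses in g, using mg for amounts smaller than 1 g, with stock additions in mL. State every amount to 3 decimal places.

gentamicin 1.200 mL; spectinomycin 4.411 mL; fructose 22.154 g

Scale factor relative to 1 L: 2.09.
gentamicin: V = C2·V2/C1 = 28.7 µg/mL × 2090 mL ÷ 50000 µg/mL = 1.200 mL
spectinomycin: dilute stock: 40.1 µg/mL × 2090 mL ÷ 19000 µg/mL = 4.411 mL
fructose: 10.6 g/L × 2.09 L = 22.154 g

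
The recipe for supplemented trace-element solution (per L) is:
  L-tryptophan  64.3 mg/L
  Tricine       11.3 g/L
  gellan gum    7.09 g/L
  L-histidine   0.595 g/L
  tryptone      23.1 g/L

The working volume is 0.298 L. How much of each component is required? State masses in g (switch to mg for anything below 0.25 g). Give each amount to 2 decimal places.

Scale factor relative to 1 L: 0.298.
L-tryptophan: 64.3 mg/L × 0.298 L = 19.16 mg
Tricine: 11.3 g/L × 0.298 L = 3.37 g
gellan gum: 7.09 g/L × 0.298 L = 2.11 g
L-histidine: 0.595 g/L × 0.298 L = 0.17731 g = 177.31 mg
tryptone: 23.1 g/L × 0.298 L = 6.88 g

L-tryptophan 19.16 mg; Tricine 3.37 g; gellan gum 2.11 g; L-histidine 177.31 mg; tryptone 6.88 g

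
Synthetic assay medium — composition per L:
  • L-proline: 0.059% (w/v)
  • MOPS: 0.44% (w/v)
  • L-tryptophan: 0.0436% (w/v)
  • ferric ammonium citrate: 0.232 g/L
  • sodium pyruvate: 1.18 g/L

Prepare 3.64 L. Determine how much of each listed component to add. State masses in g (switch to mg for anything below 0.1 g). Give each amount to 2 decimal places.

L-proline 2.15 g; MOPS 16.02 g; L-tryptophan 1.59 g; ferric ammonium citrate 0.84 g; sodium pyruvate 4.30 g

Working volume: 3.64 L.
L-proline: 0.059 g per 100 mL × 3640 mL ÷ 100 = 2.15 g
MOPS: 0.44% w/v = 4.4 g/L → 4.4 × 3.64 L = 16.02 g
L-tryptophan: 0.0436 g per 100 mL × 3640 mL ÷ 100 = 1.59 g
ferric ammonium citrate: 0.232 g/L × 3.64 L = 0.84 g
sodium pyruvate: 1.18 g/L × 3.64 L = 4.30 g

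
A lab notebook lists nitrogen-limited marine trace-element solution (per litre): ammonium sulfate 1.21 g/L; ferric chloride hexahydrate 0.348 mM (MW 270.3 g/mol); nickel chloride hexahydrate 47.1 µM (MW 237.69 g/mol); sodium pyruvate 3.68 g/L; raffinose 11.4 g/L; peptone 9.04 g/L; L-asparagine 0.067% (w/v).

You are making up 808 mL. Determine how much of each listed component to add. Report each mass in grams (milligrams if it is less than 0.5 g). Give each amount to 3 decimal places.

ammonium sulfate 0.978 g; ferric chloride hexahydrate 76.004 mg; nickel chloride hexahydrate 9.046 mg; sodium pyruvate 2.973 g; raffinose 9.211 g; peptone 7.304 g; L-asparagine 0.541 g

Scale factor relative to 1 L: 0.808.
ammonium sulfate: 1.21 g/L × 0.808 L = 0.978 g
ferric chloride hexahydrate: 0.348 mmol/L × 270.3 mg/mmol × 0.808 L = 76.004 mg
nickel chloride hexahydrate: 47.1 µmol/L × 237.69 g/mol × 0.808 L ÷ 1000 = 9.046 mg
sodium pyruvate: 3.68 g/L × 0.808 L = 2.973 g
raffinose: 11.4 g/L × 0.808 L = 9.211 g
peptone: 9.04 g/L × 0.808 L = 7.304 g
L-asparagine: 0.067% w/v = 0.67 g/L → 0.67 × 0.808 L = 0.541 g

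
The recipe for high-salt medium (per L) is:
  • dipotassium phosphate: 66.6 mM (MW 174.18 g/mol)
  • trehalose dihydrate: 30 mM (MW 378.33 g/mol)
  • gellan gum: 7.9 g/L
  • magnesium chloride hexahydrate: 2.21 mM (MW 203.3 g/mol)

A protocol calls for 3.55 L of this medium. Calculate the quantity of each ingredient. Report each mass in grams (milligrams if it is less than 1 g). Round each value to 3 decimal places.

Working volume: 3.55 L.
dipotassium phosphate: 66.6 mmol/L × 174.18 g/mol × 3.55 L ÷ 1000 = 41.181 g
trehalose dihydrate: 30 mmol/L × 378.33 g/mol × 3.55 L ÷ 1000 = 40.292 g
gellan gum: 7.9 g/L × 3.55 L = 28.045 g
magnesium chloride hexahydrate: 2.21 mmol/L × 203.3 g/mol × 3.55 L ÷ 1000 = 1.595 g

dipotassium phosphate 41.181 g; trehalose dihydrate 40.292 g; gellan gum 28.045 g; magnesium chloride hexahydrate 1.595 g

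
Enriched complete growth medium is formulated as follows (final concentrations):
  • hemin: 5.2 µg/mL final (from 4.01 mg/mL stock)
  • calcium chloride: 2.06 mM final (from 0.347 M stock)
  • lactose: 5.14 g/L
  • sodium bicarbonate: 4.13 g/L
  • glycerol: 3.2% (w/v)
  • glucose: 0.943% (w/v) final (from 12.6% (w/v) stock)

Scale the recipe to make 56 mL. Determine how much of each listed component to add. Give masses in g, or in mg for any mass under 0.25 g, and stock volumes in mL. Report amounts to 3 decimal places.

Scale factor relative to 1 L: 0.056.
hemin: V = C2·V2/C1 = 5.2 µg/mL × 56 mL ÷ 4010 µg/mL = 0.073 mL
calcium chloride: V = C2·V2/C1 = 2.06 mM × 56 mL ÷ 347 mM = 0.332 mL
lactose: 5.14 g/L × 0.056 L = 0.288 g
sodium bicarbonate: 4.13 g/L × 0.056 L = 0.23128 g = 231.280 mg
glycerol: 3.2 g per 100 mL × 56 mL ÷ 100 = 1.792 g
glucose: V = C2·V2/C1 = 0.943% ÷ 12.6% × 56 mL = 4.191 mL

hemin 0.073 mL; calcium chloride 0.332 mL; lactose 0.288 g; sodium bicarbonate 231.280 mg; glycerol 1.792 g; glucose 4.191 mL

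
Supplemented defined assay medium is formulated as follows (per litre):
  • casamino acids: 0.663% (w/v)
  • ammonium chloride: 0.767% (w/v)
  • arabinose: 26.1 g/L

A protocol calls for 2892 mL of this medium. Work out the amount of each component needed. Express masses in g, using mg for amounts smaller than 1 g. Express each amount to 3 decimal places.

casamino acids 19.174 g; ammonium chloride 22.182 g; arabinose 75.481 g

Scale factor relative to 1 L: 2.892.
casamino acids: 0.663 g per 100 mL × 2892 mL ÷ 100 = 19.174 g
ammonium chloride: 0.767% w/v = 7.67 g/L → 7.67 × 2.892 L = 22.182 g
arabinose: 26.1 g/L × 2.892 L = 75.481 g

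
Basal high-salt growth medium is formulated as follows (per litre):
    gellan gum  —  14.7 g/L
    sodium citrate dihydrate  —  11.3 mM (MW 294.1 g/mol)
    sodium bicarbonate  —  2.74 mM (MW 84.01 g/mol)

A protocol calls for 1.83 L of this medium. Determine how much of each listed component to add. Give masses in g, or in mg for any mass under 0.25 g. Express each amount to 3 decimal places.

Working volume: 1.83 L.
gellan gum: 14.7 g/L × 1.83 L = 26.901 g
sodium citrate dihydrate: 11.3 mmol/L × 294.1 g/mol × 1.83 L ÷ 1000 = 6.082 g
sodium bicarbonate: 2.74 mmol/L × 84.01 g/mol × 1.83 L ÷ 1000 = 0.421 g

gellan gum 26.901 g; sodium citrate dihydrate 6.082 g; sodium bicarbonate 0.421 g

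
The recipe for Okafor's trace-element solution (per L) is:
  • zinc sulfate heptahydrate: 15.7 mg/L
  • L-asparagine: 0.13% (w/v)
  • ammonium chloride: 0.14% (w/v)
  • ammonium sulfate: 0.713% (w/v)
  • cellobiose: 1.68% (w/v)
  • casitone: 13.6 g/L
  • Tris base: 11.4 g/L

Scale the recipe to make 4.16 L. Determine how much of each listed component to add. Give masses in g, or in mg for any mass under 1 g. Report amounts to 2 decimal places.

zinc sulfate heptahydrate 65.31 mg; L-asparagine 5.41 g; ammonium chloride 5.82 g; ammonium sulfate 29.66 g; cellobiose 69.89 g; casitone 56.58 g; Tris base 47.42 g

Scale factor relative to 1 L: 4.16.
zinc sulfate heptahydrate: 15.7 mg/L × 4.16 L = 65.31 mg
L-asparagine: 0.13% w/v = 1.3 g/L → 1.3 × 4.16 L = 5.41 g
ammonium chloride: 0.14% w/v = 1.4 g/L → 1.4 × 4.16 L = 5.82 g
ammonium sulfate: 0.713% w/v = 7.13 g/L → 7.13 × 4.16 L = 29.66 g
cellobiose: 1.68 g per 100 mL × 4160 mL ÷ 100 = 69.89 g
casitone: 13.6 g/L × 4.16 L = 56.58 g
Tris base: 11.4 g/L × 4.16 L = 47.42 g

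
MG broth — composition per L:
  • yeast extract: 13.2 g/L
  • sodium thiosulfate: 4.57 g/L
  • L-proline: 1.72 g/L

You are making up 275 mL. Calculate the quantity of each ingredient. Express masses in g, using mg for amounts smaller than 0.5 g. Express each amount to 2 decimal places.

Working volume: 275 mL = 0.275 L.
yeast extract: 13.2 g/L × 0.275 L = 3.63 g
sodium thiosulfate: 4.57 g/L × 0.275 L = 1.26 g
L-proline: 1.72 g/L × 0.275 L = 0.473 g = 473.00 mg

yeast extract 3.63 g; sodium thiosulfate 1.26 g; L-proline 473.00 mg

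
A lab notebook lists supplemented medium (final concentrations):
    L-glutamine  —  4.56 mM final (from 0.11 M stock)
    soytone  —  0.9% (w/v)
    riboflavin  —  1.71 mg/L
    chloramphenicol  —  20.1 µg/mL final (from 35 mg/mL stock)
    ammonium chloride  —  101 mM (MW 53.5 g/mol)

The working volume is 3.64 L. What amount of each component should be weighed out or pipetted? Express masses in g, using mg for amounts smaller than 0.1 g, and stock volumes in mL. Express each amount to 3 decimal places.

L-glutamine 150.895 mL; soytone 32.760 g; riboflavin 6.224 mg; chloramphenicol 2.090 mL; ammonium chloride 19.669 g

Working volume: 3.64 L.
L-glutamine: dilute stock: 4.56 mM × 3640 mL ÷ 110 mM = 150.895 mL
soytone: 0.9 g per 100 mL × 3640 mL ÷ 100 = 32.760 g
riboflavin: 1.71 mg/L × 3.64 L = 6.224 mg
chloramphenicol: V = C2·V2/C1 = 20.1 µg/mL × 3640 mL ÷ 35000 µg/mL = 2.090 mL
ammonium chloride: 101 mmol/L × 53.5 g/mol × 3.64 L ÷ 1000 = 19.669 g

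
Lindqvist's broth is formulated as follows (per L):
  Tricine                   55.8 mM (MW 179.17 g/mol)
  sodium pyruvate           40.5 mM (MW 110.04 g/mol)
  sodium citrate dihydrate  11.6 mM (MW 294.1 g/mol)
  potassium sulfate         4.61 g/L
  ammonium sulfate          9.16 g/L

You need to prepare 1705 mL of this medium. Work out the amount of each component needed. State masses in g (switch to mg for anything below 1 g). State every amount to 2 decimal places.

Working volume: 1705 mL = 1.705 L.
Tricine: 55.8 mmol/L × 179.17 g/mol × 1.705 L ÷ 1000 = 17.05 g
sodium pyruvate: 40.5 mmol/L × 110.04 g/mol × 1.705 L ÷ 1000 = 7.60 g
sodium citrate dihydrate: 11.6 mmol/L × 294.1 g/mol × 1.705 L ÷ 1000 = 5.82 g
potassium sulfate: 4.61 g/L × 1.705 L = 7.86 g
ammonium sulfate: 9.16 g/L × 1.705 L = 15.62 g

Tricine 17.05 g; sodium pyruvate 7.60 g; sodium citrate dihydrate 5.82 g; potassium sulfate 7.86 g; ammonium sulfate 15.62 g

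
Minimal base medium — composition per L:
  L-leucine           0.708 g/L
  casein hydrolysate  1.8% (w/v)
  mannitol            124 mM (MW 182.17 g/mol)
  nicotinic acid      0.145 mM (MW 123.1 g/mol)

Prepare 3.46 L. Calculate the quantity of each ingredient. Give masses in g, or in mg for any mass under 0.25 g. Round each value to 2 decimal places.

L-leucine 2.45 g; casein hydrolysate 62.28 g; mannitol 78.16 g; nicotinic acid 61.76 mg

Working volume: 3.46 L.
L-leucine: 0.708 g/L × 3.46 L = 2.45 g
casein hydrolysate: 1.8 g per 100 mL × 3460 mL ÷ 100 = 62.28 g
mannitol: 124 mmol/L × 182.17 g/mol × 3.46 L ÷ 1000 = 78.16 g
nicotinic acid: 0.145 mmol/L × 123.1 mg/mmol × 3.46 L = 61.76 mg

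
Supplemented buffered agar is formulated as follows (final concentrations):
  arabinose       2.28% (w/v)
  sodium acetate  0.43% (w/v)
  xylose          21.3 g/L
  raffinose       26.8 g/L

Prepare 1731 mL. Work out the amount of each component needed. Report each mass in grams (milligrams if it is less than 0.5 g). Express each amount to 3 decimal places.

arabinose 39.467 g; sodium acetate 7.443 g; xylose 36.870 g; raffinose 46.391 g

Target volume = 1731 mL = 1.731 L.
arabinose: 2.28% w/v = 22.8 g/L → 22.8 × 1.731 L = 39.467 g
sodium acetate: 0.43 g per 100 mL × 1731 mL ÷ 100 = 7.443 g
xylose: 21.3 g/L × 1.731 L = 36.870 g
raffinose: 26.8 g/L × 1.731 L = 46.391 g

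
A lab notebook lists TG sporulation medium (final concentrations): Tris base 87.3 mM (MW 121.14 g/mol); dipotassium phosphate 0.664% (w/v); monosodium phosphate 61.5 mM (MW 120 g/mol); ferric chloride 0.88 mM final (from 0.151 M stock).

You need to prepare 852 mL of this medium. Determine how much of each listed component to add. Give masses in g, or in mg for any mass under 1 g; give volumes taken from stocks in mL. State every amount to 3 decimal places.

Target volume = 852 mL = 0.852 L.
Tris base: 87.3 mmol/L × 121.14 g/mol × 0.852 L ÷ 1000 = 9.010 g
dipotassium phosphate: 0.664% w/v = 6.64 g/L → 6.64 × 0.852 L = 5.657 g
monosodium phosphate: 61.5 mmol/L × 120 g/mol × 0.852 L ÷ 1000 = 6.288 g
ferric chloride: dilute stock: 0.88 mM × 852 mL ÷ 151 mM = 4.965 mL

Tris base 9.010 g; dipotassium phosphate 5.657 g; monosodium phosphate 6.288 g; ferric chloride 4.965 mL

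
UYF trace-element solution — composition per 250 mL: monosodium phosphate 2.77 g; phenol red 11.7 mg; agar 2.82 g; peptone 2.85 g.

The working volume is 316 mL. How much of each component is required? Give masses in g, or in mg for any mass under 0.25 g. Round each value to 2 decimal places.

Scale factor = 316 mL / 250 mL = 1.264.
monosodium phosphate: 2.77 g × (316 mL / 250 mL) = 3.50 g
phenol red: 11.7 mg × (316 mL / 250 mL) = 14.79 mg
agar: 2.82 g × (316 mL / 250 mL) = 3.56 g
peptone: 2.85 g × (316 mL / 250 mL) = 3.60 g

monosodium phosphate 3.50 g; phenol red 14.79 mg; agar 3.56 g; peptone 3.60 g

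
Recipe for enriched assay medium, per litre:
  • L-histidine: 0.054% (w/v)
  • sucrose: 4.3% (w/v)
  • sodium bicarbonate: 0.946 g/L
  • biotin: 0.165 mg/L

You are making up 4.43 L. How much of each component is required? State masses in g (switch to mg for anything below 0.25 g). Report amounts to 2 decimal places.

Scale factor relative to 1 L: 4.43.
L-histidine: 0.054% w/v = 0.54 g/L → 0.54 × 4.43 L = 2.39 g
sucrose: 4.3% w/v = 43 g/L → 43 × 4.43 L = 190.49 g
sodium bicarbonate: 0.946 g/L × 4.43 L = 4.19 g
biotin: 0.165 mg/L × 4.43 L = 0.73 mg

L-histidine 2.39 g; sucrose 190.49 g; sodium bicarbonate 4.19 g; biotin 0.73 mg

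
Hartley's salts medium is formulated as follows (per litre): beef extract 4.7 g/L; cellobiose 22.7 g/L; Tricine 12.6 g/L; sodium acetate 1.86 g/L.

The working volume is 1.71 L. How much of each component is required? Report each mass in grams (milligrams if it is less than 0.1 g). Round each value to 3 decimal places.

beef extract 8.037 g; cellobiose 38.817 g; Tricine 21.546 g; sodium acetate 3.181 g

Working volume: 1.71 L.
beef extract: 4.7 g/L × 1.71 L = 8.037 g
cellobiose: 22.7 g/L × 1.71 L = 38.817 g
Tricine: 12.6 g/L × 1.71 L = 21.546 g
sodium acetate: 1.86 g/L × 1.71 L = 3.181 g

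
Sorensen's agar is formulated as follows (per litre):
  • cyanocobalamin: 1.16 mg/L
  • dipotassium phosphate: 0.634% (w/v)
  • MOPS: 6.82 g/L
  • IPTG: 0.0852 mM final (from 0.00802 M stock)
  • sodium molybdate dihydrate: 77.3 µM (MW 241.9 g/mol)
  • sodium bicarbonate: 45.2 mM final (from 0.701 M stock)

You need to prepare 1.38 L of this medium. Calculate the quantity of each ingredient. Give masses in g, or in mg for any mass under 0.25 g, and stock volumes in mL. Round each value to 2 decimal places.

cyanocobalamin 1.60 mg; dipotassium phosphate 8.75 g; MOPS 9.41 g; IPTG 14.66 mL; sodium molybdate dihydrate 25.80 mg; sodium bicarbonate 88.98 mL

Scale factor relative to 1 L: 1.38.
cyanocobalamin: 1.16 mg/L × 1.38 L = 1.60 mg
dipotassium phosphate: 0.634 g per 100 mL × 1380 mL ÷ 100 = 8.75 g
MOPS: 6.82 g/L × 1.38 L = 9.41 g
IPTG: C1V1 = C2V2 → 0.0852 mM × 1380 mL ÷ 8.02 mM = 14.66 mL
sodium molybdate dihydrate: 77.3 µmol/L × 241.9 g/mol × 1.38 L ÷ 1000 = 25.80 mg
sodium bicarbonate: V = C2·V2/C1 = 45.2 mM × 1380 mL ÷ 701 mM = 88.98 mL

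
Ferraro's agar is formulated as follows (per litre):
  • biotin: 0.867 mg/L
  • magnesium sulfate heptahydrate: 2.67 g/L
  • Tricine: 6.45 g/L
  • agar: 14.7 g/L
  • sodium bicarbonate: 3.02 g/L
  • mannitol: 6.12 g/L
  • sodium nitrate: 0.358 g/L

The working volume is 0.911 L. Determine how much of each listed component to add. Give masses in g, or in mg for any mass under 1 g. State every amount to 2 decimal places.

Working volume: 0.911 L.
biotin: 0.867 mg/L × 0.911 L = 0.79 mg
magnesium sulfate heptahydrate: 2.67 g/L × 0.911 L = 2.43 g
Tricine: 6.45 g/L × 0.911 L = 5.88 g
agar: 14.7 g/L × 0.911 L = 13.39 g
sodium bicarbonate: 3.02 g/L × 0.911 L = 2.75 g
mannitol: 6.12 g/L × 0.911 L = 5.58 g
sodium nitrate: 0.358 g/L × 0.911 L = 0.326138 g = 326.14 mg

biotin 0.79 mg; magnesium sulfate heptahydrate 2.43 g; Tricine 5.88 g; agar 13.39 g; sodium bicarbonate 2.75 g; mannitol 5.58 g; sodium nitrate 326.14 mg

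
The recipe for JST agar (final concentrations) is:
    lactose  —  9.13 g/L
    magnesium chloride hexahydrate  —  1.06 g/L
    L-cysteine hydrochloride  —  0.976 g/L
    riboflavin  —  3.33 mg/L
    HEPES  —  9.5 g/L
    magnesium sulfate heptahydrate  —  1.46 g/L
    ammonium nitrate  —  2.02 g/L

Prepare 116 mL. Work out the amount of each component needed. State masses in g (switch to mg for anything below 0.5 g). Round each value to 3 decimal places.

lactose 1.059 g; magnesium chloride hexahydrate 122.960 mg; L-cysteine hydrochloride 113.216 mg; riboflavin 0.386 mg; HEPES 1.102 g; magnesium sulfate heptahydrate 169.360 mg; ammonium nitrate 234.320 mg

Scale factor relative to 1 L: 0.116.
lactose: 9.13 g/L × 0.116 L = 1.059 g
magnesium chloride hexahydrate: 1.06 g/L × 0.116 L = 0.12296 g = 122.960 mg
L-cysteine hydrochloride: 0.976 g/L × 0.116 L = 0.113216 g = 113.216 mg
riboflavin: 3.33 mg/L × 0.116 L = 0.386 mg
HEPES: 9.5 g/L × 0.116 L = 1.102 g
magnesium sulfate heptahydrate: 1.46 g/L × 0.116 L = 0.16936 g = 169.360 mg
ammonium nitrate: 2.02 g/L × 0.116 L = 0.23432 g = 234.320 mg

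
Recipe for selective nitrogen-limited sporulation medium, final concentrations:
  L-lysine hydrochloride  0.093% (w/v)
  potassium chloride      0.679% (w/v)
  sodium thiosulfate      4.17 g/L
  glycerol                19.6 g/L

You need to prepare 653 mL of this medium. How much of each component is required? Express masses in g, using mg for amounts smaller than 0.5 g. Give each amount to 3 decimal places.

L-lysine hydrochloride 0.607 g; potassium chloride 4.434 g; sodium thiosulfate 2.723 g; glycerol 12.799 g

Scale factor relative to 1 L: 0.653.
L-lysine hydrochloride: 0.093% w/v = 0.93 g/L → 0.93 × 0.653 L = 0.607 g
potassium chloride: 0.679 g per 100 mL × 653 mL ÷ 100 = 4.434 g
sodium thiosulfate: 4.17 g/L × 0.653 L = 2.723 g
glycerol: 19.6 g/L × 0.653 L = 12.799 g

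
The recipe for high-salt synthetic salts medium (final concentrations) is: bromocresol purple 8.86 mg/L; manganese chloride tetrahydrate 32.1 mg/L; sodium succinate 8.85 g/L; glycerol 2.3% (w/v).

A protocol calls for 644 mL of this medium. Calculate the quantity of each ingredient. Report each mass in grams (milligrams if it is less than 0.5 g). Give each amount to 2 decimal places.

bromocresol purple 5.71 mg; manganese chloride tetrahydrate 20.67 mg; sodium succinate 5.70 g; glycerol 14.81 g

Scale factor relative to 1 L: 0.644.
bromocresol purple: 8.86 mg/L × 0.644 L = 5.71 mg
manganese chloride tetrahydrate: 32.1 mg/L × 0.644 L = 20.67 mg
sodium succinate: 8.85 g/L × 0.644 L = 5.70 g
glycerol: 2.3% w/v = 23 g/L → 23 × 0.644 L = 14.81 g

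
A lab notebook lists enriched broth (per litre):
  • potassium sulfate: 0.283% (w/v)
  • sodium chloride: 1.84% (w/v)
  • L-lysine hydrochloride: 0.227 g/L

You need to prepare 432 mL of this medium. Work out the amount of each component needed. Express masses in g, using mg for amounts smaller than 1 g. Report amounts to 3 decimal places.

Scale factor relative to 1 L: 0.432.
potassium sulfate: 0.283 g per 100 mL × 432 mL ÷ 100 = 1.223 g
sodium chloride: 1.84% w/v = 18.4 g/L → 18.4 × 0.432 L = 7.949 g
L-lysine hydrochloride: 0.227 g/L × 0.432 L = 0.098064 g = 98.064 mg

potassium sulfate 1.223 g; sodium chloride 7.949 g; L-lysine hydrochloride 98.064 mg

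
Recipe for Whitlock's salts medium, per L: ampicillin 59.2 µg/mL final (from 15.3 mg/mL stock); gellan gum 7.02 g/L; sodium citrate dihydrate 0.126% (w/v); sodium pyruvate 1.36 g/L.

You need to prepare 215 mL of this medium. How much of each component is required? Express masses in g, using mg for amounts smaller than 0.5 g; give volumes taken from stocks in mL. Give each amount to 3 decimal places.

ampicillin 0.832 mL; gellan gum 1.509 g; sodium citrate dihydrate 270.900 mg; sodium pyruvate 292.400 mg

Working volume: 215 mL = 0.215 L.
ampicillin: dilute stock: 59.2 µg/mL × 215 mL ÷ 15300 µg/mL = 0.832 mL
gellan gum: 7.02 g/L × 0.215 L = 1.509 g
sodium citrate dihydrate: 0.126 g per 100 mL × 215 mL ÷ 100 = 0.2709 g = 270.900 mg
sodium pyruvate: 1.36 g/L × 0.215 L = 0.2924 g = 292.400 mg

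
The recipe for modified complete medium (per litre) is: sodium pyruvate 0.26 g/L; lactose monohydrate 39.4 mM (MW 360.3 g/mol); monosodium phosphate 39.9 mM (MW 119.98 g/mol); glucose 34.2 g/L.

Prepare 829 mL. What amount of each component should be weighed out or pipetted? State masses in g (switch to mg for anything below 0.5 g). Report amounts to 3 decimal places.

Scale factor relative to 1 L: 0.829.
sodium pyruvate: 0.26 g/L × 0.829 L = 0.21554 g = 215.540 mg
lactose monohydrate: 39.4 mmol/L × 360.3 g/mol × 0.829 L ÷ 1000 = 11.768 g
monosodium phosphate: 39.9 mmol/L × 119.98 g/mol × 0.829 L ÷ 1000 = 3.969 g
glucose: 34.2 g/L × 0.829 L = 28.352 g

sodium pyruvate 215.540 mg; lactose monohydrate 11.768 g; monosodium phosphate 3.969 g; glucose 28.352 g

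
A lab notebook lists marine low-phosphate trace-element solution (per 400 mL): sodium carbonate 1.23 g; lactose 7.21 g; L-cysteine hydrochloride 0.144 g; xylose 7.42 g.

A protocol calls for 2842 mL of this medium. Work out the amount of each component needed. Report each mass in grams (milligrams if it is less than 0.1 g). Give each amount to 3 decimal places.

Ratio of target to recipe volume: 2842 / 400 = 7.105.
sodium carbonate: 1.23 g × (2842 mL / 400 mL) = 8.739 g
lactose: 7.21 g × (2842 mL / 400 mL) = 51.227 g
L-cysteine hydrochloride: 0.144 g × (2842 mL / 400 mL) = 1.023 g
xylose: 7.42 g × (2842 mL / 400 mL) = 52.719 g

sodium carbonate 8.739 g; lactose 51.227 g; L-cysteine hydrochloride 1.023 g; xylose 52.719 g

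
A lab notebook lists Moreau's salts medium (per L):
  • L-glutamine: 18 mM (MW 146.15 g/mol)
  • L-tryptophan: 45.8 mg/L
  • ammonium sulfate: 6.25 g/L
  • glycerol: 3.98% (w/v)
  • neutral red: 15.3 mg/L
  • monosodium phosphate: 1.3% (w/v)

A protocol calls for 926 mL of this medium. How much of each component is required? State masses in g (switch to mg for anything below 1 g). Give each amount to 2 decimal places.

Target volume = 926 mL = 0.926 L.
L-glutamine: 18 mmol/L × 146.15 g/mol × 0.926 L ÷ 1000 = 2.44 g
L-tryptophan: 45.8 mg/L × 0.926 L = 42.41 mg
ammonium sulfate: 6.25 g/L × 0.926 L = 5.79 g
glycerol: 3.98% w/v = 39.8 g/L → 39.8 × 0.926 L = 36.85 g
neutral red: 15.3 mg/L × 0.926 L = 14.17 mg
monosodium phosphate: 1.3 g per 100 mL × 926 mL ÷ 100 = 12.04 g

L-glutamine 2.44 g; L-tryptophan 42.41 mg; ammonium sulfate 5.79 g; glycerol 36.85 g; neutral red 14.17 mg; monosodium phosphate 12.04 g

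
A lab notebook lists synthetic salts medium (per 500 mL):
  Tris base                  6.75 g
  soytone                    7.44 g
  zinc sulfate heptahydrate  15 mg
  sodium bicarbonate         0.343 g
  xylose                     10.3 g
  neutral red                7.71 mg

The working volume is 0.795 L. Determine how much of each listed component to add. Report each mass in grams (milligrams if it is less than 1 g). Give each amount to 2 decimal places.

Scale factor = 795 mL / 500 mL = 1.59.
Tris base: 6.75 g × (795 mL / 500 mL) = 10.73 g
soytone: 7.44 g × (795 mL / 500 mL) = 11.83 g
zinc sulfate heptahydrate: 15 mg × (795 mL / 500 mL) = 23.85 mg
sodium bicarbonate: 0.343 g × (795 mL / 500 mL) = 0.54537 g = 545.37 mg
xylose: 10.3 g × (795 mL / 500 mL) = 16.38 g
neutral red: 7.71 mg × (795 mL / 500 mL) = 12.26 mg

Tris base 10.73 g; soytone 11.83 g; zinc sulfate heptahydrate 23.85 mg; sodium bicarbonate 545.37 mg; xylose 16.38 g; neutral red 12.26 mg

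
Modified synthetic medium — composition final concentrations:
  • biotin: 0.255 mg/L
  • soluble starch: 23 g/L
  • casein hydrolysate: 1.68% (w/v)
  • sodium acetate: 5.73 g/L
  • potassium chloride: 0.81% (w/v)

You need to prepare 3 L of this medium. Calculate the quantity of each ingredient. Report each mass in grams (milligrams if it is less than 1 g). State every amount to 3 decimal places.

Working volume: 3 L.
biotin: 0.255 mg/L × 3 L = 0.765 mg
soluble starch: 23 g/L × 3 L = 69.000 g
casein hydrolysate: 1.68 g per 100 mL × 3000 mL ÷ 100 = 50.400 g
sodium acetate: 5.73 g/L × 3 L = 17.190 g
potassium chloride: 0.81% w/v = 8.1 g/L → 8.1 × 3 L = 24.300 g

biotin 0.765 mg; soluble starch 69.000 g; casein hydrolysate 50.400 g; sodium acetate 17.190 g; potassium chloride 24.300 g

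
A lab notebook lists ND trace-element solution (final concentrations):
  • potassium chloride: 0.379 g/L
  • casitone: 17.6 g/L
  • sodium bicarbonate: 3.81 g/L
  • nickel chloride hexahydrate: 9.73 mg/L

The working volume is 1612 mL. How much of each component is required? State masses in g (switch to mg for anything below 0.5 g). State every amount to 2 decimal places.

potassium chloride 0.61 g; casitone 28.37 g; sodium bicarbonate 6.14 g; nickel chloride hexahydrate 15.68 mg

Scale factor relative to 1 L: 1.612.
potassium chloride: 0.379 g/L × 1.612 L = 0.61 g
casitone: 17.6 g/L × 1.612 L = 28.37 g
sodium bicarbonate: 3.81 g/L × 1.612 L = 6.14 g
nickel chloride hexahydrate: 9.73 mg/L × 1.612 L = 15.68 mg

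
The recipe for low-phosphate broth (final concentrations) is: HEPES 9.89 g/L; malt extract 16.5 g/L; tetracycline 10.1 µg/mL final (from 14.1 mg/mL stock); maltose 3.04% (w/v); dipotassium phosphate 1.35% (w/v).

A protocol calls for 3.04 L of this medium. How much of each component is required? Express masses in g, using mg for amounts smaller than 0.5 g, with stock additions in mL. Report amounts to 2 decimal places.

Working volume: 3.04 L.
HEPES: 9.89 g/L × 3.04 L = 30.07 g
malt extract: 16.5 g/L × 3.04 L = 50.16 g
tetracycline: V = C2·V2/C1 = 10.1 µg/mL × 3040 mL ÷ 14100 µg/mL = 2.18 mL
maltose: 3.04% w/v = 30.4 g/L → 30.4 × 3.04 L = 92.42 g
dipotassium phosphate: 1.35 g per 100 mL × 3040 mL ÷ 100 = 41.04 g

HEPES 30.07 g; malt extract 50.16 g; tetracycline 2.18 mL; maltose 92.42 g; dipotassium phosphate 41.04 g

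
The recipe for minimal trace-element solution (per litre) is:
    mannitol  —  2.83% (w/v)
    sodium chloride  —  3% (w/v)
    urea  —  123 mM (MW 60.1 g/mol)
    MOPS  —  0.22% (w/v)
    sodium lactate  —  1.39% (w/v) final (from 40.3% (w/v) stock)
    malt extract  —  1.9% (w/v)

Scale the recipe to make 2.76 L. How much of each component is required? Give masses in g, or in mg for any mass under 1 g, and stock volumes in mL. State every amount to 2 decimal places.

mannitol 78.11 g; sodium chloride 82.80 g; urea 20.40 g; MOPS 6.07 g; sodium lactate 95.20 mL; malt extract 52.44 g

Scale factor relative to 1 L: 2.76.
mannitol: 2.83% w/v = 28.3 g/L → 28.3 × 2.76 L = 78.11 g
sodium chloride: 3% w/v = 30 g/L → 30 × 2.76 L = 82.80 g
urea: 123 mmol/L × 60.1 g/mol × 2.76 L ÷ 1000 = 20.40 g
MOPS: 0.22% w/v = 2.2 g/L → 2.2 × 2.76 L = 6.07 g
sodium lactate: C1V1 = C2V2 → 1.39% ÷ 40.3% × 2760 mL = 95.20 mL
malt extract: 1.9 g per 100 mL × 2760 mL ÷ 100 = 52.44 g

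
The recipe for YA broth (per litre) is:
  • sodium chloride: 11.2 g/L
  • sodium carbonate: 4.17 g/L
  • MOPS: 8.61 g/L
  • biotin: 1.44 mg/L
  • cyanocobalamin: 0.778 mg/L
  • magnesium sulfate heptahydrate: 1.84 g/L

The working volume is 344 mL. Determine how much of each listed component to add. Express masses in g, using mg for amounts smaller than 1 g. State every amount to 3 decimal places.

Scale factor relative to 1 L: 0.344.
sodium chloride: 11.2 g/L × 0.344 L = 3.853 g
sodium carbonate: 4.17 g/L × 0.344 L = 1.434 g
MOPS: 8.61 g/L × 0.344 L = 2.962 g
biotin: 1.44 mg/L × 0.344 L = 0.495 mg
cyanocobalamin: 0.778 mg/L × 0.344 L = 0.268 mg
magnesium sulfate heptahydrate: 1.84 g/L × 0.344 L = 0.63296 g = 632.960 mg

sodium chloride 3.853 g; sodium carbonate 1.434 g; MOPS 2.962 g; biotin 0.495 mg; cyanocobalamin 0.268 mg; magnesium sulfate heptahydrate 632.960 mg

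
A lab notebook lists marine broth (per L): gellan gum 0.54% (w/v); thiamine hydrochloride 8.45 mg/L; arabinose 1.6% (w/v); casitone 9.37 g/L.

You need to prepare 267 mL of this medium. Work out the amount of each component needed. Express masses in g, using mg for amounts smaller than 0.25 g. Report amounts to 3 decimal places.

Target volume = 267 mL = 0.267 L.
gellan gum: 0.54 g per 100 mL × 267 mL ÷ 100 = 1.442 g
thiamine hydrochloride: 8.45 mg/L × 0.267 L = 2.256 mg
arabinose: 1.6 g per 100 mL × 267 mL ÷ 100 = 4.272 g
casitone: 9.37 g/L × 0.267 L = 2.502 g

gellan gum 1.442 g; thiamine hydrochloride 2.256 mg; arabinose 4.272 g; casitone 2.502 g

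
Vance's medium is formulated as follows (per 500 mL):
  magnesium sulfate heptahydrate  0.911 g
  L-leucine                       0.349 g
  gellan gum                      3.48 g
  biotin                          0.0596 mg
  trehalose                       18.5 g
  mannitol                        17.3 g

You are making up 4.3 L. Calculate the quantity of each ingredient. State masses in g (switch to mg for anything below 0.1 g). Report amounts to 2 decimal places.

Ratio of target to recipe volume: 4300 / 500 = 8.6.
magnesium sulfate heptahydrate: 0.911 g × (4300 mL / 500 mL) = 7.83 g
L-leucine: 0.349 g × (4300 mL / 500 mL) = 3.00 g
gellan gum: 3.48 g × (4300 mL / 500 mL) = 29.93 g
biotin: 0.0596 mg × (4300 mL / 500 mL) = 0.51 mg
trehalose: 18.5 g × (4300 mL / 500 mL) = 159.10 g
mannitol: 17.3 g × (4300 mL / 500 mL) = 148.78 g

magnesium sulfate heptahydrate 7.83 g; L-leucine 3.00 g; gellan gum 29.93 g; biotin 0.51 mg; trehalose 159.10 g; mannitol 148.78 g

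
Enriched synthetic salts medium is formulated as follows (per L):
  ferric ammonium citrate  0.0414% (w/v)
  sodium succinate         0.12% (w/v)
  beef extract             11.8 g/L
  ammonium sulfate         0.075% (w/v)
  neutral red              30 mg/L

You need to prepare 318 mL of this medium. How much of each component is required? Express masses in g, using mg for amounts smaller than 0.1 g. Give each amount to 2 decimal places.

ferric ammonium citrate 0.13 g; sodium succinate 0.38 g; beef extract 3.75 g; ammonium sulfate 0.24 g; neutral red 9.54 mg

Scale factor relative to 1 L: 0.318.
ferric ammonium citrate: 0.0414 g per 100 mL × 318 mL ÷ 100 = 0.13 g
sodium succinate: 0.12% w/v = 1.2 g/L → 1.2 × 0.318 L = 0.38 g
beef extract: 11.8 g/L × 0.318 L = 3.75 g
ammonium sulfate: 0.075% w/v = 0.75 g/L → 0.75 × 0.318 L = 0.24 g
neutral red: 30 mg/L × 0.318 L = 9.54 mg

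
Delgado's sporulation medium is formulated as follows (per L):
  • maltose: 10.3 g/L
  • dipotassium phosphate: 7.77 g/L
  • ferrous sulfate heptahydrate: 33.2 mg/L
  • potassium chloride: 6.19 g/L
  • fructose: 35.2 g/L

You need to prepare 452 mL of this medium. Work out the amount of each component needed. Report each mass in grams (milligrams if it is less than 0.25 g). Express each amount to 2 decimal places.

Working volume: 452 mL = 0.452 L.
maltose: 10.3 g/L × 0.452 L = 4.66 g
dipotassium phosphate: 7.77 g/L × 0.452 L = 3.51 g
ferrous sulfate heptahydrate: 33.2 mg/L × 0.452 L = 15.01 mg
potassium chloride: 6.19 g/L × 0.452 L = 2.80 g
fructose: 35.2 g/L × 0.452 L = 15.91 g

maltose 4.66 g; dipotassium phosphate 3.51 g; ferrous sulfate heptahydrate 15.01 mg; potassium chloride 2.80 g; fructose 15.91 g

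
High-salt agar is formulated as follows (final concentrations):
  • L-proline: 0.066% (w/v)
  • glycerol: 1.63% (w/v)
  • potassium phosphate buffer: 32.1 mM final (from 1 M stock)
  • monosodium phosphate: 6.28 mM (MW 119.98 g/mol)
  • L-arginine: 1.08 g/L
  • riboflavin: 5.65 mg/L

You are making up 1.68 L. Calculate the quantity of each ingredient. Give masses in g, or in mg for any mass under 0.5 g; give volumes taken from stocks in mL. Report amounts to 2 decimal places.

Scale factor relative to 1 L: 1.68.
L-proline: 0.066% w/v = 0.66 g/L → 0.66 × 1.68 L = 1.11 g
glycerol: 1.63% w/v = 16.3 g/L → 16.3 × 1.68 L = 27.38 g
potassium phosphate buffer: dilute stock: 32.1 mM × 1680 mL ÷ 1000 mM = 53.93 mL
monosodium phosphate: 6.28 mmol/L × 119.98 g/mol × 1.68 L ÷ 1000 = 1.27 g
L-arginine: 1.08 g/L × 1.68 L = 1.81 g
riboflavin: 5.65 mg/L × 1.68 L = 9.49 mg

L-proline 1.11 g; glycerol 27.38 g; potassium phosphate buffer 53.93 mL; monosodium phosphate 1.27 g; L-arginine 1.81 g; riboflavin 9.49 mg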